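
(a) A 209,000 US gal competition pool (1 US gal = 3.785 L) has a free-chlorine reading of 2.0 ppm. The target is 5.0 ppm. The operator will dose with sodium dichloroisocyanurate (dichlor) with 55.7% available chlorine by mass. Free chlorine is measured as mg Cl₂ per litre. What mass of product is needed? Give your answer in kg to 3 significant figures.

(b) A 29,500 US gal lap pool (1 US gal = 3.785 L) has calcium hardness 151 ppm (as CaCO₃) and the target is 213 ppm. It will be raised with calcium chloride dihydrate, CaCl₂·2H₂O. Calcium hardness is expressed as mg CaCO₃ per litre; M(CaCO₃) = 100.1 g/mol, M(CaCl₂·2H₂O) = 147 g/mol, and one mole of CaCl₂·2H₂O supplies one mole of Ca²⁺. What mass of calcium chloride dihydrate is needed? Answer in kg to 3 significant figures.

(a) 4.26 kg; (b) 10.2 kg

(a) Volume: 209,000 US gal × 3.785 L/gal = 791,065 L.
(a) Chlorine deficit: 5.0 − 2.0 = 3 ppm = 3 mg/L as Cl₂.
(a) Cl₂ equivalent needed: 3 mg/L × 791,065 L = 2,373,000 mg = 2373 g.
(a) Product at 55.7% available chlorine: 2373 / 0.557 = 4261 g.

(b) Volume: 29,500 US gal × 3.785 L/gal = 111,658 L.
(b) Hardness to add: (213 − 151) = 62 mg/L as CaCO₃ × 111,658 L = 6923 g as CaCO₃.
(b) Moles of Ca²⁺ (1 mol Ca²⁺ ≡ 1 mol CaCO₃): 6923 / 100.1 g/mol = 69.16 mol.
(b) Mass of CaCl₂·2H₂O: 69.16 × 147 = 10,170 g.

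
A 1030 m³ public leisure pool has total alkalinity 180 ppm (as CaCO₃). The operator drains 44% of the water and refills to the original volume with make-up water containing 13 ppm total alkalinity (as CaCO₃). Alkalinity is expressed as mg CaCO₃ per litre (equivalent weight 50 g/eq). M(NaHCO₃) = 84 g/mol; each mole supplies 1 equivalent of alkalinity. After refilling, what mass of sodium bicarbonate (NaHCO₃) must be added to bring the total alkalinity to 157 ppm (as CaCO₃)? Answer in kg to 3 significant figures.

87.4 kg

Volume: 1030 m³ = 1,030,000 L.
After draining 44% and refilling: 180 × 0.56 + 13 × 0.44 = 106.52 ppm.
Deficit to target: 157 − 106.52 = 50.48 mg/L.
As CaCO₃: 50.48 mg/L × 1,030,000 L = 51,990 g; ÷ 50 g/eq ÷ 1 = 1040 mol NaHCO₃.
Mass: 1040 × 84 = 87,350 g.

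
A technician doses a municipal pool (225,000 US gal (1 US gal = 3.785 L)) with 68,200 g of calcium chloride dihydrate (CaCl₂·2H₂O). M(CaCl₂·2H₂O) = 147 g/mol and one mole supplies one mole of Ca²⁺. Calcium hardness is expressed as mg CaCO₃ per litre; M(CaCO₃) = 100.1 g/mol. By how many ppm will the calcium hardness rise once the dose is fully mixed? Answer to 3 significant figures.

54.5 ppm

Volume: 225,000 US gal × 3.785 L/gal = 851,625 L.
Moles of Ca²⁺: 68,200 g ÷ 147 g/mol = 463.9 mol.
As CaCO₃: 463.9 mol × 100.1 g/mol = 46,440 g.
Rise: 46,440 g / 851,625 L × 1000 = 54.53 mg/L.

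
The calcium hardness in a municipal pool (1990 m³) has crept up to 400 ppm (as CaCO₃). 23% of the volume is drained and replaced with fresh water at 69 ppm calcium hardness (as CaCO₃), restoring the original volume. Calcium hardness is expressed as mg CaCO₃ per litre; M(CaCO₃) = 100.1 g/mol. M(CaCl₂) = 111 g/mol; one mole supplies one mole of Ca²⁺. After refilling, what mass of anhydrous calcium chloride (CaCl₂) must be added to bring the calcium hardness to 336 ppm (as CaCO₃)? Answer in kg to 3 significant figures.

26.8 kg

Volume: 1990 m³ = 1,990,000 L.
After draining 23% and refilling: 400 × 0.77 + 69 × 0.23 = 323.87 ppm.
Deficit to target: 336 − 323.87 = 12.13 mg/L.
As CaCO₃: 12.13 mg/L × 1,990,000 L = 24,140 g; ÷ 100.1 = 241.1 mol Ca²⁺.
Mass: 241.1 × 111 = 26,770 g.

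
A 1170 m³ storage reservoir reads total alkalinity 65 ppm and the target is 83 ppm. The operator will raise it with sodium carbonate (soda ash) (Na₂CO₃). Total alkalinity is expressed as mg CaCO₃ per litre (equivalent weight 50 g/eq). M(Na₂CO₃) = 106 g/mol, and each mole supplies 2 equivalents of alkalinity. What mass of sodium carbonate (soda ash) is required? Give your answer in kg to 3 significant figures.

Volume: 1170 m³ = 1,170,000 L.
Alkalinity to add: (83 − 65) = 18 mg/L as CaCO₃ × 1,170,000 L = 21,060 g as CaCO₃.
Equivalents: 21,060 g ÷ 50 g/eq = 421.2 eq.
Each mole of Na₂CO₃ supplies 2 eq, so 421.2 / 2 = 210.6 mol.
Mass: 210.6 mol × 106 g/mol = 22,320 g.

22.3 kg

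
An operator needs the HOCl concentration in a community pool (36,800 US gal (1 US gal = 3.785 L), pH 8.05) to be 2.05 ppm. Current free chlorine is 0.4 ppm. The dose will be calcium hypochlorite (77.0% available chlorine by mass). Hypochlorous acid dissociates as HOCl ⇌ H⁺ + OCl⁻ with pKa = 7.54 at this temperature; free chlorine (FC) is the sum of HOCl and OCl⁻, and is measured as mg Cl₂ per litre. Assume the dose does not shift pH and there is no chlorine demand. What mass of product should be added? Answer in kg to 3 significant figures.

Volume: 36,800 US gal × 3.785 L/gal = 139,288 L.
[OCl⁻]/[HOCl] = 10^(pH − pKa) = 10^(8.05 − 7.54) = 3.236; fraction as HOCl = 1/(1 + 3.236) = 0.2361.
Free chlorine required for 2.05 ppm HOCl: 2.05 / 0.2361 = 8.684 ppm.
FC to add: 8.684 − 0.4 = 8.284 mg/L as Cl₂.
Cl₂ equivalent: 8.284 mg/L × 139,288 L = 1154 g.
Product at 77.0% available Cl: 1154 / 0.77 = 1498 g.

1.50 kg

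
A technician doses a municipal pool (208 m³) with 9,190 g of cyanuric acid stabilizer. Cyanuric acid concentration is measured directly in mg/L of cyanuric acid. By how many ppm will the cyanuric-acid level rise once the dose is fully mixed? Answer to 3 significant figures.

Volume: 208 m³ = 208,000 L.
Rise: 9,190 g / 208,000 L × 1000 = 44.18 mg/L.

44.2 ppm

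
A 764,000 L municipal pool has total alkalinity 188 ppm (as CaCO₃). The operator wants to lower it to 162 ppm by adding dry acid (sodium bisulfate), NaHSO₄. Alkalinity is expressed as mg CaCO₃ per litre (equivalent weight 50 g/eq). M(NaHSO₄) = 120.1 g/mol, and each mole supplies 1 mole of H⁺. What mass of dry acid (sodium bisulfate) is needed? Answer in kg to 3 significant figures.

Alkalinity to neutralize: (188 − 162) = 26 mg/L as CaCO₃ × 764,000 L = 19,860 g as CaCO₃.
Equivalents of H⁺ required: 19,860 ÷ 50 g/eq = 397.3 eq = 397.3 mol NaHSO₄.
Mass of NaHSO₄: 397.3 × 120.1 = 47,710 g.

47.7 kg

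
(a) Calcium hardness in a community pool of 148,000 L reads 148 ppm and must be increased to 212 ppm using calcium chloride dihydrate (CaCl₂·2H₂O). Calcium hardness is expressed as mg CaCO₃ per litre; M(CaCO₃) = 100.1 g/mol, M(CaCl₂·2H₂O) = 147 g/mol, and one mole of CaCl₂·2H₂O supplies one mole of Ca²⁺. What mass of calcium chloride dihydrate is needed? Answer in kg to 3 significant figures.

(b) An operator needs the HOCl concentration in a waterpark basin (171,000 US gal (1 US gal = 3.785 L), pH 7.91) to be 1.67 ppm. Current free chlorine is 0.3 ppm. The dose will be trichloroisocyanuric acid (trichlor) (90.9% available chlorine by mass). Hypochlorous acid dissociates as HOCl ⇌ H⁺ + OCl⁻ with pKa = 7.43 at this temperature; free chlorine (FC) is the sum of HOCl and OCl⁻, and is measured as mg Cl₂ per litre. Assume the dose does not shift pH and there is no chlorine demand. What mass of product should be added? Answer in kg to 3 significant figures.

(a) Hardness to add: (212 − 148) = 64 mg/L as CaCO₃ × 148,000 L = 9472 g as CaCO₃.
(a) Moles of Ca²⁺ (1 mol Ca²⁺ ≡ 1 mol CaCO₃): 9472 / 100.1 g/mol = 94.63 mol.
(a) Mass of CaCl₂·2H₂O: 94.63 × 147 = 13,910 g.

(b) Volume: 171,000 US gal × 3.785 L/gal = 647,235 L.
(b) [OCl⁻]/[HOCl] = 10^(pH − pKa) = 10^(7.91 − 7.43) = 3.02; fraction as HOCl = 1/(1 + 3.02) = 0.2488.
(b) Free chlorine required for 1.67 ppm HOCl: 1.67 / 0.2488 = 6.713 ppm.
(b) FC to add: 6.713 − 0.3 = 6.413 mg/L as Cl₂.
(b) Cl₂ equivalent: 6.413 mg/L × 647,235 L = 4151 g.
(b) Product at 90.9% available Cl: 4151 / 0.909 = 4566 g.

(a) 13.9 kg; (b) 4.57 kg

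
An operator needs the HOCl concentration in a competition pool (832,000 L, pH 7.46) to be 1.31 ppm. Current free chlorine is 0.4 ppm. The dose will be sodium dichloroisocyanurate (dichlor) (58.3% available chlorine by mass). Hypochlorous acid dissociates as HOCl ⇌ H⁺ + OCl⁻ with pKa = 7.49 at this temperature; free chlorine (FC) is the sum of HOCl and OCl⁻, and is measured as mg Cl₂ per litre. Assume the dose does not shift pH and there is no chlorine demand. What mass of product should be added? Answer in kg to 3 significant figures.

3.04 kg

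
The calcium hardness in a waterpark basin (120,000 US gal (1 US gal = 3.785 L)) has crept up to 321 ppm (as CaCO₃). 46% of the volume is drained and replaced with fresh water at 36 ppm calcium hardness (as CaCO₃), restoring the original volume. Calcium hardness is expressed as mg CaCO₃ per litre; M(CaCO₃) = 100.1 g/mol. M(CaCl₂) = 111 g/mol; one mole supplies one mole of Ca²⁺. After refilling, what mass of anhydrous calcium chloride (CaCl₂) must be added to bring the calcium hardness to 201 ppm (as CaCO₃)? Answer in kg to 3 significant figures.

5.59 kg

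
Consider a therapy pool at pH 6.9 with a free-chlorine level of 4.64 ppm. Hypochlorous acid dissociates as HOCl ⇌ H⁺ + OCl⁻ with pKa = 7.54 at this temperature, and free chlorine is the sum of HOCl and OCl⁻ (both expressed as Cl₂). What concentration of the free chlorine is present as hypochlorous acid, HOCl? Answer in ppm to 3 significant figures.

[OCl⁻]/[HOCl] = 10^(pH − pKa) = 10^(6.9 − 7.54) = 10^-0.64 = 0.2291.
Fraction as HOCl = 1 / (1 + 0.2291) = 0.8136.
HOCl = 0.8136 × 4.64 ppm = 3.775 ppm.

3.78 ppm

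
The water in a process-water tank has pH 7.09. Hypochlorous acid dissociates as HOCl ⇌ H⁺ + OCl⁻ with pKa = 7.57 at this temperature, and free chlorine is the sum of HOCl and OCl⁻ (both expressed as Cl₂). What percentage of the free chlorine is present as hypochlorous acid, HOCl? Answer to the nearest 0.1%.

75.1%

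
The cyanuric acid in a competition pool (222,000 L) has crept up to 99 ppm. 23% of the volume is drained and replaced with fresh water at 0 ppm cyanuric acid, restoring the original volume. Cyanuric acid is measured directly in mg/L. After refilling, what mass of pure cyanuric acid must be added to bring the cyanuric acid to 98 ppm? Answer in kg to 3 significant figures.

4.83 kg

After draining 23% and refilling: 99 × 0.77 + 0 × 0.23 = 76.23 ppm.
Deficit to target: 98 − 76.23 = 21.77 mg/L.
Mass: 21.77 mg/L × 222,000 L = 4833 g cyanuric acid.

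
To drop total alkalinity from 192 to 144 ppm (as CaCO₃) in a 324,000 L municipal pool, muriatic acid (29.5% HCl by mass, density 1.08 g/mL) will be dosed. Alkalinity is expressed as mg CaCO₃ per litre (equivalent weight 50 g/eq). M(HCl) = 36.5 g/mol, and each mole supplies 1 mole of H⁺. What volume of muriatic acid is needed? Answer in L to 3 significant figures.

35.6 L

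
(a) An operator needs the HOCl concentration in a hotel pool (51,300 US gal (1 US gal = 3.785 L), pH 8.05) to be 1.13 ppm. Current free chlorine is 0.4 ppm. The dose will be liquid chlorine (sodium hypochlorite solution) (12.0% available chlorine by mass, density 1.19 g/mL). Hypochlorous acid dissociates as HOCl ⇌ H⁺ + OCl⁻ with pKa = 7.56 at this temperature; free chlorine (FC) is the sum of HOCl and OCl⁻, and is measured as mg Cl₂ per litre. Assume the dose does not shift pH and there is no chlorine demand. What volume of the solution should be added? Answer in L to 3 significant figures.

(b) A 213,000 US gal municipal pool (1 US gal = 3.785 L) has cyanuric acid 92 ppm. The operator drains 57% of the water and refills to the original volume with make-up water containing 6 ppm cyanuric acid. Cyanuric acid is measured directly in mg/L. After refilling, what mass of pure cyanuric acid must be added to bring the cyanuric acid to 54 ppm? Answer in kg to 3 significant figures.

(a) 5.74 L; (b) 8.88 kg

(a) Volume: 51,300 US gal × 3.785 L/gal = 194,170 L.
(a) [OCl⁻]/[HOCl] = 10^(pH − pKa) = 10^(8.05 − 7.56) = 3.09; fraction as HOCl = 1/(1 + 3.09) = 0.2445.
(a) Free chlorine required for 1.13 ppm HOCl: 1.13 / 0.2445 = 4.622 ppm.
(a) FC to add: 4.622 − 0.4 = 4.222 mg/L as Cl₂.
(a) Cl₂ equivalent: 4.222 mg/L × 194,170 L = 819.8 g.
(a) Product at 12.0% available Cl: 819.8 / 0.12 = 6832 g.
(a) Volume: 6832 g ÷ 1.19 g/mL = 5741 mL.

(b) Volume: 213,000 US gal × 3.785 L/gal = 806,205 L.
(b) After draining 57% and refilling: 92 × 0.43 + 6 × 0.57 = 42.98 ppm.
(b) Deficit to target: 54 − 42.98 = 11.02 mg/L.
(b) Mass: 11.02 mg/L × 806,205 L = 8884 g cyanuric acid.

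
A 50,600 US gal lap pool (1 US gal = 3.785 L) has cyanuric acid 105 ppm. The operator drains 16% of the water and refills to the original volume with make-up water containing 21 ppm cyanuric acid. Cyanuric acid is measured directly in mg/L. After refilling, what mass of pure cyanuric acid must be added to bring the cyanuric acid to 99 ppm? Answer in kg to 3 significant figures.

Volume: 50,600 US gal × 3.785 L/gal = 191,521 L.
After draining 16% and refilling: 105 × 0.84 + 21 × 0.16 = 91.56 ppm.
Deficit to target: 99 − 91.56 = 7.44 mg/L.
Mass: 7.44 mg/L × 191,521 L = 1425 g cyanuric acid.

1.42 kg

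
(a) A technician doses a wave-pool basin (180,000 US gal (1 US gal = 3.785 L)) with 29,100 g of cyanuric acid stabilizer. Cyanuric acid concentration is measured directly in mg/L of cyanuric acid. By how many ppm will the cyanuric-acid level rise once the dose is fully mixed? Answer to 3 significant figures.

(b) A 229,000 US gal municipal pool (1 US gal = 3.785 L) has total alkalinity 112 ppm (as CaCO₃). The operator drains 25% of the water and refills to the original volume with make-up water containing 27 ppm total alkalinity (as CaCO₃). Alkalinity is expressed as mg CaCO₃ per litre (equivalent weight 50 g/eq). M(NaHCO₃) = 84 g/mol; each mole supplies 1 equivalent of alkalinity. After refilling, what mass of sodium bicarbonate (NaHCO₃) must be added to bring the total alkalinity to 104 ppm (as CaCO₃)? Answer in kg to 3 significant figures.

(a) 42.7 ppm; (b) 19.3 kg

(a) Volume: 180,000 US gal × 3.785 L/gal = 681,300 L.
(a) Rise: 29,100 g / 681,300 L × 1000 = 42.71 mg/L.

(b) Volume: 229,000 US gal × 3.785 L/gal = 866,765 L.
(b) After draining 25% and refilling: 112 × 0.75 + 27 × 0.25 = 90.75 ppm.
(b) Deficit to target: 104 − 90.75 = 13.25 mg/L.
(b) As CaCO₃: 13.25 mg/L × 866,765 L = 11,480 g; ÷ 50 g/eq ÷ 1 = 229.7 mol NaHCO₃.
(b) Mass: 229.7 × 84 = 19,290 g.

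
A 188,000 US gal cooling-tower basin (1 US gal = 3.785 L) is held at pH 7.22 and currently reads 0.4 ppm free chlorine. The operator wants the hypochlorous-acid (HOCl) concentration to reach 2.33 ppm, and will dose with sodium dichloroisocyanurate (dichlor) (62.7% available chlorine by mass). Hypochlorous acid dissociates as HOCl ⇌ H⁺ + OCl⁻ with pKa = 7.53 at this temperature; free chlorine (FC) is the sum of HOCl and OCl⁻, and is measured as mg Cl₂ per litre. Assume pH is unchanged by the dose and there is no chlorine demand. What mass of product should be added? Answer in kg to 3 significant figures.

3.49 kg

Volume: 188,000 US gal × 3.785 L/gal = 711,580 L.
[OCl⁻]/[HOCl] = 10^(pH − pKa) = 10^(7.22 − 7.53) = 0.4898; fraction as HOCl = 1/(1 + 0.4898) = 0.6712.
Free chlorine required for 2.33 ppm HOCl: 2.33 / 0.6712 = 3.471 ppm.
FC to add: 3.471 − 0.4 = 3.071 mg/L as Cl₂.
Cl₂ equivalent: 3.071 mg/L × 711,580 L = 2185 g.
Product at 62.7% available Cl: 2185 / 0.627 = 3485 g.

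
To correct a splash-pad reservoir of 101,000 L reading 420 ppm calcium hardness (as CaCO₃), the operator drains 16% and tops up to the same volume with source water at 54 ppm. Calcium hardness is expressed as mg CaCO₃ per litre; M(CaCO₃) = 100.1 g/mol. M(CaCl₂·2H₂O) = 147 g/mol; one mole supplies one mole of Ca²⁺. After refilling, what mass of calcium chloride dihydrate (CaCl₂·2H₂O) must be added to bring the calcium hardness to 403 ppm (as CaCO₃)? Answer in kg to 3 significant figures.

6.16 kg

After draining 16% and refilling: 420 × 0.84 + 54 × 0.16 = 361.44 ppm.
Deficit to target: 403 − 361.44 = 41.56 mg/L.
As CaCO₃: 41.56 mg/L × 101,000 L = 4198 g; ÷ 100.1 = 41.93 mol Ca²⁺.
Mass: 41.93 × 147 = 6164 g.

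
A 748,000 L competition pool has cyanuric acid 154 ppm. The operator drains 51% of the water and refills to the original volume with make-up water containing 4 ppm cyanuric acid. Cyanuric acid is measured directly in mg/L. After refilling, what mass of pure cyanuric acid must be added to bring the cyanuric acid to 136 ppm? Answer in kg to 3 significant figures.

After draining 51% and refilling: 154 × 0.49 + 4 × 0.51 = 77.5 ppm.
Deficit to target: 136 − 77.5 = 58.5 mg/L.
Mass: 58.5 mg/L × 748,000 L = 43,760 g cyanuric acid.

43.8 kg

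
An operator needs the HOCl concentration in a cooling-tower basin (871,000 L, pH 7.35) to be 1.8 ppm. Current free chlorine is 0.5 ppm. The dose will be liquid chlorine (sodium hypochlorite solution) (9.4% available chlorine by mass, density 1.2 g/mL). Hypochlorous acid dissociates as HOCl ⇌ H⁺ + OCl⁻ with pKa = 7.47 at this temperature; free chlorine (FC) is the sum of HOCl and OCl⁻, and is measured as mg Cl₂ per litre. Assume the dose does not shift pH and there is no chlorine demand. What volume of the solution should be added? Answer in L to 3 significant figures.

20.6 L

[OCl⁻]/[HOCl] = 10^(pH − pKa) = 10^(7.35 − 7.47) = 0.7586; fraction as HOCl = 1/(1 + 0.7586) = 0.5686.
Free chlorine required for 1.8 ppm HOCl: 1.8 / 0.5686 = 3.165 ppm.
FC to add: 3.165 − 0.5 = 2.665 mg/L as Cl₂.
Cl₂ equivalent: 2.665 mg/L × 871,000 L = 2322 g.
Product at 9.4% available Cl: 2322 / 0.094 = 24,700 g.
Volume: 24,700 g ÷ 1.2 g/mL = 20,580 mL.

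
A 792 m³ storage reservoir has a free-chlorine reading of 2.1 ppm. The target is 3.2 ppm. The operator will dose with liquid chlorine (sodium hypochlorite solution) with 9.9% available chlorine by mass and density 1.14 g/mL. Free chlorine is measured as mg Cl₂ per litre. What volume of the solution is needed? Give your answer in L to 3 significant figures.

7.72 L

Volume: 792 m³ = 792,000 L.
Chlorine deficit: 3.2 − 2.1 = 1.1 ppm = 1.1 mg/L as Cl₂.
Cl₂ equivalent needed: 1.1 mg/L × 792,000 L = 871,200 mg = 871.2 g.
Product at 9.9% available chlorine: 871.2 / 0.099 = 8800 g.
Volume at density 1.14 g/mL: 8800 g ÷ 1.14 g/mL = 7719 mL.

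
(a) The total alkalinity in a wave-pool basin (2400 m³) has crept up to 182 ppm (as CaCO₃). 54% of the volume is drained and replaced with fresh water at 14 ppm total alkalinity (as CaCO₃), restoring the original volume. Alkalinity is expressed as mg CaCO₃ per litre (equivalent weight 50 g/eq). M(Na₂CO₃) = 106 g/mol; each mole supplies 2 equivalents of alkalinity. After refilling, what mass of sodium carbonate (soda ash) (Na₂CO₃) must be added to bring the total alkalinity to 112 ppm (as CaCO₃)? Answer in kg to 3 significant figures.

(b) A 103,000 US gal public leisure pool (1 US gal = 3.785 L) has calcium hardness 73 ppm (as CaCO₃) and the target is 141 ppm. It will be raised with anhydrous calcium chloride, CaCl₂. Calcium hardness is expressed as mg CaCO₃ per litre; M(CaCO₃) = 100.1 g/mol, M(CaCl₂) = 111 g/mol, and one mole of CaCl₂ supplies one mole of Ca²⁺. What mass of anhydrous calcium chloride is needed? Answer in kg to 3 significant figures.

(a) 52.7 kg; (b) 29.4 kg

(a) Volume: 2400 m³ = 2,400,000 L.
(a) After draining 54% and refilling: 182 × 0.46 + 14 × 0.54 = 91.28 ppm.
(a) Deficit to target: 112 − 91.28 = 20.72 mg/L.
(a) As CaCO₃: 20.72 mg/L × 2,400,000 L = 49,730 g; ÷ 50 g/eq ÷ 2 = 497.3 mol Na₂CO₃.
(a) Mass: 497.3 × 106 = 52,710 g.

(b) Volume: 103,000 US gal × 3.785 L/gal = 389,855 L.
(b) Hardness to add: (141 − 73) = 68 mg/L as CaCO₃ × 389,855 L = 26,510 g as CaCO₃.
(b) Moles of Ca²⁺ (1 mol Ca²⁺ ≡ 1 mol CaCO₃): 26,510 / 100.1 g/mol = 264.8 mol.
(b) Mass of CaCl₂: 264.8 × 111 = 29,400 g.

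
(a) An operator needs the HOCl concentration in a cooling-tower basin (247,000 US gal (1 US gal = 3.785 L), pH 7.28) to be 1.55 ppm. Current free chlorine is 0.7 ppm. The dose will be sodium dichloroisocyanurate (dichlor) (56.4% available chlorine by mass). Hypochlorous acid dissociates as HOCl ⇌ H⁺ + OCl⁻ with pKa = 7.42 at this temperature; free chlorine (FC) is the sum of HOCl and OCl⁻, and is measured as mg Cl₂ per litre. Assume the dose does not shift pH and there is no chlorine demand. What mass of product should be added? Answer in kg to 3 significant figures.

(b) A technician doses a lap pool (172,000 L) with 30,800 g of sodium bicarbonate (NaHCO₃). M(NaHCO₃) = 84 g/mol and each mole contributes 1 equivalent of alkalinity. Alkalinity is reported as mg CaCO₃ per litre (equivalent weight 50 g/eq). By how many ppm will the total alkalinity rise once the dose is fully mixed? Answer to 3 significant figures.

(a) 3.27 kg; (b) 107 ppm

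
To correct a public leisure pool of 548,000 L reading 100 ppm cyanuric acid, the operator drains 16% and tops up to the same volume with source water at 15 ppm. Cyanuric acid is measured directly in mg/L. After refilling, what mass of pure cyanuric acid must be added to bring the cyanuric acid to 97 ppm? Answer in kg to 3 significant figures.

After draining 16% and refilling: 100 × 0.84 + 15 × 0.16 = 86.4 ppm.
Deficit to target: 97 − 86.4 = 10.6 mg/L.
Mass: 10.6 mg/L × 548,000 L = 5809 g cyanuric acid.

5.81 kg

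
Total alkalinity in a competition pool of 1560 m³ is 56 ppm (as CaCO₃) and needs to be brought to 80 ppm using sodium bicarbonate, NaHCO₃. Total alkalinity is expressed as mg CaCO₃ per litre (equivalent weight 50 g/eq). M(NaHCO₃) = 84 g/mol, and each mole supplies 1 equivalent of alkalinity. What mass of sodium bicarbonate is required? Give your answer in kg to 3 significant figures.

62.9 kg

Volume: 1560 m³ = 1,560,000 L.
Alkalinity to add: (80 − 56) = 24 mg/L as CaCO₃ × 1,560,000 L = 37,440 g as CaCO₃.
Equivalents: 37,440 g ÷ 50 g/eq = 748.8 eq.
NaHCO₃ supplies 1 eq per mole → 748.8 mol.
Mass: 748.8 mol × 84 g/mol = 62,900 g.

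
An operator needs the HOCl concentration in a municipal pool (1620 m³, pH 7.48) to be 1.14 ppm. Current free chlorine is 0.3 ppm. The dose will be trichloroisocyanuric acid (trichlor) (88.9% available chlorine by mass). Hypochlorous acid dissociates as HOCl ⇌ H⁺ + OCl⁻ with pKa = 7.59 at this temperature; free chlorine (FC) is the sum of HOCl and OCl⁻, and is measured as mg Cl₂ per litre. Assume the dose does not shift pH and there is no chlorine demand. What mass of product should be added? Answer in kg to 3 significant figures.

3.14 kg

Volume: 1620 m³ = 1,620,000 L.
[OCl⁻]/[HOCl] = 10^(pH − pKa) = 10^(7.48 − 7.59) = 0.7762; fraction as HOCl = 1/(1 + 0.7762) = 0.563.
Free chlorine required for 1.14 ppm HOCl: 1.14 / 0.563 = 2.025 ppm.
FC to add: 2.025 − 0.3 = 1.725 mg/L as Cl₂.
Cl₂ equivalent: 1.725 mg/L × 1,620,000 L = 2794 g.
Product at 88.9% available Cl: 2794 / 0.889 = 3143 g.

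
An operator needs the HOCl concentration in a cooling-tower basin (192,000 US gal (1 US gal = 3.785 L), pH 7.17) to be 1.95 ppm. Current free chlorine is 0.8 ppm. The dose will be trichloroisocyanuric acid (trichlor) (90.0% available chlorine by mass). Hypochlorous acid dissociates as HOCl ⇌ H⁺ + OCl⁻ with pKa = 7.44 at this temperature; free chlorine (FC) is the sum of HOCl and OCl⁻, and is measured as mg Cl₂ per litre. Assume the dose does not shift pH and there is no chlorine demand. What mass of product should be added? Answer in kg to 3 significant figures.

Volume: 192,000 US gal × 3.785 L/gal = 726,720 L.
[OCl⁻]/[HOCl] = 10^(pH − pKa) = 10^(7.17 − 7.44) = 0.537; fraction as HOCl = 1/(1 + 0.537) = 0.6506.
Free chlorine required for 1.95 ppm HOCl: 1.95 / 0.6506 = 2.997 ppm.
FC to add: 2.997 − 0.8 = 2.197 mg/L as Cl₂.
Cl₂ equivalent: 2.197 mg/L × 726,720 L = 1597 g.
Product at 90.0% available Cl: 1597 / 0.9 = 1774 g.

1.77 kg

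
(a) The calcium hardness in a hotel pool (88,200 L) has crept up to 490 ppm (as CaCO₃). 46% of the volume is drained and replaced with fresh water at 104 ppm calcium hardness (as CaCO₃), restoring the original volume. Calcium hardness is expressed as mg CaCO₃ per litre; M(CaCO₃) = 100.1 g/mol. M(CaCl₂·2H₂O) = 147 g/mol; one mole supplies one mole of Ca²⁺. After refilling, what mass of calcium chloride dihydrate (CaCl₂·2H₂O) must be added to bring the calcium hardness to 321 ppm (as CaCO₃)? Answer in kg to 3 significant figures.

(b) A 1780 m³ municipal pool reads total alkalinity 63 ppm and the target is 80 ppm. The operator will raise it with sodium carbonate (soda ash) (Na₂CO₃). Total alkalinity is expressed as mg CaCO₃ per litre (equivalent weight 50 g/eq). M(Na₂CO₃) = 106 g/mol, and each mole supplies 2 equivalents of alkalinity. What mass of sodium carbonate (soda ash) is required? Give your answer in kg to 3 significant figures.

(a) After draining 46% and refilling: 490 × 0.54 + 104 × 0.46 = 312.44 ppm.
(a) Deficit to target: 321 − 312.44 = 8.56 mg/L.
(a) As CaCO₃: 8.56 mg/L × 88,200 L = 755 g; ÷ 100.1 = 7.542 mol Ca²⁺.
(a) Mass: 7.542 × 147 = 1109 g.

(b) Volume: 1780 m³ = 1,780,000 L.
(b) Alkalinity to add: (80 − 63) = 17 mg/L as CaCO₃ × 1,780,000 L = 30,260 g as CaCO₃.
(b) Equivalents: 30,260 g ÷ 50 g/eq = 605.2 eq.
(b) Each mole of Na₂CO₃ supplies 2 eq, so 605.2 / 2 = 302.6 mol.
(b) Mass: 302.6 mol × 106 g/mol = 32,080 g.

(a) 1.11 kg; (b) 32.1 kg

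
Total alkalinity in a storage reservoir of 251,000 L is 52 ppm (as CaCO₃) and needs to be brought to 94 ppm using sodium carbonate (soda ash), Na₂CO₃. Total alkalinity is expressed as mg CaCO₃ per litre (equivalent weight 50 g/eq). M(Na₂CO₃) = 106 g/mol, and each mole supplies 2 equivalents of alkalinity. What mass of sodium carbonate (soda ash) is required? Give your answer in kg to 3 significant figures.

Alkalinity to add: (94 − 52) = 42 mg/L as CaCO₃ × 251,000 L = 10,540 g as CaCO₃.
Equivalents: 10,540 g ÷ 50 g/eq = 210.8 eq.
Each mole of Na₂CO₃ supplies 2 eq, so 210.8 / 2 = 105.4 mol.
Mass: 105.4 mol × 106 g/mol = 11,170 g.

11.2 kg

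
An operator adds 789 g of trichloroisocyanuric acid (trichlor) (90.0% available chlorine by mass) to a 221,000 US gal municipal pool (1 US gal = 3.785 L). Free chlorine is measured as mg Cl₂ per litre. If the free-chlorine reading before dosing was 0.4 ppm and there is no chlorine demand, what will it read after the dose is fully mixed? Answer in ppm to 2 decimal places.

1.25 ppm

Volume: 221,000 US gal × 3.785 L/gal = 836,485 L.
Available chlorine delivered: 789 g × 0.9 = 710.1 g as Cl₂.
Concentration rise: 710.1 g / 836,485 L = 0.8489 mg/L = 0.85 ppm.
Final FC: 0.4 + 0.85 = 1.25 ppm.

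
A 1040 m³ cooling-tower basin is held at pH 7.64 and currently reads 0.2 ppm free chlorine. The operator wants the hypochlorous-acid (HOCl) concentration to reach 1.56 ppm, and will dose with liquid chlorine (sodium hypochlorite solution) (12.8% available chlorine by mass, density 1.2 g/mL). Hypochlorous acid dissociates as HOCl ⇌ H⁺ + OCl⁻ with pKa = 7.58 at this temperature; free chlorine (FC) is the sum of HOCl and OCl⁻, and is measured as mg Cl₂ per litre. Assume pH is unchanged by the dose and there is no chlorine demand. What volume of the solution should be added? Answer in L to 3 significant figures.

21.3 L

Volume: 1040 m³ = 1,040,000 L.
[OCl⁻]/[HOCl] = 10^(pH − pKa) = 10^(7.64 − 7.58) = 1.148; fraction as HOCl = 1/(1 + 1.148) = 0.4655.
Free chlorine required for 1.56 ppm HOCl: 1.56 / 0.4655 = 3.351 ppm.
FC to add: 3.351 − 0.2 = 3.151 mg/L as Cl₂.
Cl₂ equivalent: 3.151 mg/L × 1,040,000 L = 3277 g.
Product at 12.8% available Cl: 3277 / 0.128 = 25,600 g.
Volume: 25,600 g ÷ 1.2 g/mL = 21,340 mL.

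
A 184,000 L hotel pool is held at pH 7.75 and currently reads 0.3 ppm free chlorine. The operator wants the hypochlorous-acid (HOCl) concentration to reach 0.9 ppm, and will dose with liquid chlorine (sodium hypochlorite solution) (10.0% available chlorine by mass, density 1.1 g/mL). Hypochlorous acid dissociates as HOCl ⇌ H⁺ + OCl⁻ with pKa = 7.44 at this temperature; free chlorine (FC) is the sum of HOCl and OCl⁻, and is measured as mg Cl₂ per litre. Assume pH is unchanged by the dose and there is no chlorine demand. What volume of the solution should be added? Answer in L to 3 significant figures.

4.08 L

[OCl⁻]/[HOCl] = 10^(pH − pKa) = 10^(7.75 − 7.44) = 2.042; fraction as HOCl = 1/(1 + 2.042) = 0.3288.
Free chlorine required for 0.9 ppm HOCl: 0.9 / 0.3288 = 2.738 ppm.
FC to add: 2.738 − 0.3 = 2.438 mg/L as Cl₂.
Cl₂ equivalent: 2.438 mg/L × 184,000 L = 448.5 g.
Product at 10.0% available Cl: 448.5 / 0.1 = 4485 g.
Volume: 4485 g ÷ 1.1 g/mL = 4077 mL.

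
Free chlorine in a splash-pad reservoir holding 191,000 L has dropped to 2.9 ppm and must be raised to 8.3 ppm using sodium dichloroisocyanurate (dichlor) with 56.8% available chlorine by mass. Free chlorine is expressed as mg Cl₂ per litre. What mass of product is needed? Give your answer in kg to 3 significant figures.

Chlorine deficit: 8.3 − 2.9 = 5.4 ppm = 5.4 mg/L as Cl₂.
Cl₂ equivalent needed: 5.4 mg/L × 191,000 L = 1,031,000 mg = 1031 g.
Product at 56.8% available chlorine: 1031 / 0.568 = 1816 g.

1.82 kg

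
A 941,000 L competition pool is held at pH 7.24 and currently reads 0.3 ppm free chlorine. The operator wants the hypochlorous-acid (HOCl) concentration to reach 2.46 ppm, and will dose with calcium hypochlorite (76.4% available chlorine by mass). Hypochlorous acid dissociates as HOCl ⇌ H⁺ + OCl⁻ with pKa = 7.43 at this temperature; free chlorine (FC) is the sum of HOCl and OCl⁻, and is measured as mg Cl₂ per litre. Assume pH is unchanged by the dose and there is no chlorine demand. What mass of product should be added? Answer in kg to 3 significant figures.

4.62 kg

[OCl⁻]/[HOCl] = 10^(pH − pKa) = 10^(7.24 − 7.43) = 0.6457; fraction as HOCl = 1/(1 + 0.6457) = 0.6077.
Free chlorine required for 2.46 ppm HOCl: 2.46 / 0.6077 = 4.048 ppm.
FC to add: 4.048 − 0.3 = 3.748 mg/L as Cl₂.
Cl₂ equivalent: 3.748 mg/L × 941,000 L = 3527 g.
Product at 76.4% available Cl: 3527 / 0.764 = 4617 g.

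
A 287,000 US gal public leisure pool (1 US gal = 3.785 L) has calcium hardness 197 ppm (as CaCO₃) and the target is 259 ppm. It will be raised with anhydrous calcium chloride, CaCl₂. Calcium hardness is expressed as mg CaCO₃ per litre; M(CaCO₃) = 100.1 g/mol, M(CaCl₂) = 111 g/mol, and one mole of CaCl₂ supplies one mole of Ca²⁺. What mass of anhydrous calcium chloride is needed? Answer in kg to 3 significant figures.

Volume: 287,000 US gal × 3.785 L/gal = 1,086,295 L.
Hardness to add: (259 − 197) = 62 mg/L as CaCO₃ × 1,086,295 L = 67,350 g as CaCO₃.
Moles of Ca²⁺ (1 mol Ca²⁺ ≡ 1 mol CaCO₃): 67,350 / 100.1 g/mol = 672.8 mol.
Mass of CaCl₂: 672.8 × 111 = 74,680 g.

74.7 kg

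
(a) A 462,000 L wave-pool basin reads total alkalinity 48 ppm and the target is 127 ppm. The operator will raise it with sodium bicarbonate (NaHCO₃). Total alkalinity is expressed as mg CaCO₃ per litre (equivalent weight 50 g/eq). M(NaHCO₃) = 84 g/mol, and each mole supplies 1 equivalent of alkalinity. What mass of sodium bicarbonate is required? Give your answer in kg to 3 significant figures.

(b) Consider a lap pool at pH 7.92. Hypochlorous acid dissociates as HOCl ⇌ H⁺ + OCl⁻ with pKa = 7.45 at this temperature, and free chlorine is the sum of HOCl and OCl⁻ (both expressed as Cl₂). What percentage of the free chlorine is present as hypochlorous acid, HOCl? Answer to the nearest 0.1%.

(a) Alkalinity to add: (127 − 48) = 79 mg/L as CaCO₃ × 462,000 L = 36,500 g as CaCO₃.
(a) Equivalents: 36,500 g ÷ 50 g/eq = 730 eq.
(a) NaHCO₃ supplies 1 eq per mole → 730 mol.
(a) Mass: 730 mol × 84 g/mol = 61,320 g.

(b) [OCl⁻]/[HOCl] = 10^(pH − pKa) = 10^(7.92 − 7.45) = 10^0.47 = 2.951.
(b) Fraction as HOCl = 1 / (1 + 2.951) = 0.2531.

(a) 61.3 kg; (b) 25.3%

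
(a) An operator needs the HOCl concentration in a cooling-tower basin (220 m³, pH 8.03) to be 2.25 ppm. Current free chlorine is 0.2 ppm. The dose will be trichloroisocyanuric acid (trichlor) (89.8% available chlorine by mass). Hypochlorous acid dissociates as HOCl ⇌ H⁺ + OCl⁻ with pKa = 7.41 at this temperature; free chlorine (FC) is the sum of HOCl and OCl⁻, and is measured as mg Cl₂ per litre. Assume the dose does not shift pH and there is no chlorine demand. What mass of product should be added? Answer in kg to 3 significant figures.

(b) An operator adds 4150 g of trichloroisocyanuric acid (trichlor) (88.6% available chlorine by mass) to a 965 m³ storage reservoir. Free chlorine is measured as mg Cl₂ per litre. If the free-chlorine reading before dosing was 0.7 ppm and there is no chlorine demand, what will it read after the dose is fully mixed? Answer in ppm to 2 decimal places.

(a) Volume: 220 m³ = 220,000 L.
(a) [OCl⁻]/[HOCl] = 10^(pH − pKa) = 10^(8.03 − 7.41) = 4.169; fraction as HOCl = 1/(1 + 4.169) = 0.1935.
(a) Free chlorine required for 2.25 ppm HOCl: 2.25 / 0.1935 = 11.63 ppm.
(a) FC to add: 11.63 − 0.2 = 11.43 mg/L as Cl₂.
(a) Cl₂ equivalent: 11.43 mg/L × 220,000 L = 2515 g.
(a) Product at 89.8% available Cl: 2515 / 0.898 = 2800 g.

(b) Volume: 965 m³ = 965,000 L.
(b) Available chlorine delivered: 4150 g × 0.886 = 3677 g as Cl₂.
(b) Concentration rise: 3677 g / 965,000 L = 3.81 mg/L = 3.81 ppm.
(b) Final FC: 0.7 + 3.81 = 4.51 ppm.

(a) 2.80 kg; (b) 4.51 ppm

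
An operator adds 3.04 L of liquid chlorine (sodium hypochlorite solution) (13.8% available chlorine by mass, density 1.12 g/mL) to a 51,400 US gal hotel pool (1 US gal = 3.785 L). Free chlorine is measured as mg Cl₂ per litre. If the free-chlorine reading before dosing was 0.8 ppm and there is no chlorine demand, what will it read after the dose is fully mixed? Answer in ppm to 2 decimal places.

3.22 ppm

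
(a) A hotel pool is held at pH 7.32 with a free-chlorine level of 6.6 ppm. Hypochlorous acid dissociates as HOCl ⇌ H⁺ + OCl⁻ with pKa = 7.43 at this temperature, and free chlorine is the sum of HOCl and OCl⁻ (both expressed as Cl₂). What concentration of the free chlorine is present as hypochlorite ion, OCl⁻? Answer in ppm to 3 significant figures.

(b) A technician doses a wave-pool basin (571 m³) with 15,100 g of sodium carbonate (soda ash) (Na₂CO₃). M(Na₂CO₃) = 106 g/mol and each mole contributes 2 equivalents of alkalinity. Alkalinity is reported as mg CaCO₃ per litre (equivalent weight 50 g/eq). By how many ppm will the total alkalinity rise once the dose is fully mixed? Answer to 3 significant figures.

(a) [OCl⁻]/[HOCl] = 10^(pH − pKa) = 10^(7.32 − 7.43) = 10^-0.11 = 0.7762.
(a) Fraction as HOCl = 1 / (1 + 0.7762) = 0.563.
(a) OCl⁻ = (1 − 0.563) × 6.6 ppm = 2.884 ppm.

(b) Volume: 571 m³ = 571,000 L.
(b) Moles of Na₂CO₃: 15,100 g ÷ 106 g/mol = 142.5 mol → 284.9 eq of alkalinity.
(b) As CaCO₃: 284.9 eq × 50 g/eq = 14,250 g.
(b) Rise: 14,250 g / 571,000 L × 1000 = 24.95 mg/L.

(a) 2.88 ppm; (b) 24.9 ppm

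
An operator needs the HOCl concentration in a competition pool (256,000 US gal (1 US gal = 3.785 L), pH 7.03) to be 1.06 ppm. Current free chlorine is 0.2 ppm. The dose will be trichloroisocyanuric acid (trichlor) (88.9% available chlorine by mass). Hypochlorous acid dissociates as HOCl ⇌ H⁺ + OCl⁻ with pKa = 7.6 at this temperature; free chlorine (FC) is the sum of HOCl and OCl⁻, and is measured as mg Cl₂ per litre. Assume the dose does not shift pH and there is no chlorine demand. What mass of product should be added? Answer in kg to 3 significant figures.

1.25 kg

Volume: 256,000 US gal × 3.785 L/gal = 968,960 L.
[OCl⁻]/[HOCl] = 10^(pH − pKa) = 10^(7.03 − 7.6) = 0.2692; fraction as HOCl = 1/(1 + 0.2692) = 0.7879.
Free chlorine required for 1.06 ppm HOCl: 1.06 / 0.7879 = 1.345 ppm.
FC to add: 1.345 − 0.2 = 1.145 mg/L as Cl₂.
Cl₂ equivalent: 1.145 mg/L × 968,960 L = 1110 g.
Product at 88.9% available Cl: 1110 / 0.889 = 1248 g.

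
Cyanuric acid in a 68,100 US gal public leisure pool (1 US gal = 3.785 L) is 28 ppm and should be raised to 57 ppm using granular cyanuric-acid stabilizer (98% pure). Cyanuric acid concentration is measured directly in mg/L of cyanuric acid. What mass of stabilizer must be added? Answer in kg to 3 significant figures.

Volume: 68,100 US gal × 3.785 L/gal = 257,758 L.
CYA to add: (57 − 28) = 29 mg/L × 257,758 L = 7475 g cyanuric acid.
At 98% purity: 7475 / 0.98 = 7628 g product.

7.63 kg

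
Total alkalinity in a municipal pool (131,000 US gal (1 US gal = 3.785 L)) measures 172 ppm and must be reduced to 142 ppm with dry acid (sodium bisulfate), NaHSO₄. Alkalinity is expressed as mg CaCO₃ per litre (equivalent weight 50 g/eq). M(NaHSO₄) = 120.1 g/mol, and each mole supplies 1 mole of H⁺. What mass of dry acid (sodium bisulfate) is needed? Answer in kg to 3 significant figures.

35.7 kg

Volume: 131,000 US gal × 3.785 L/gal = 495,835 L.
Alkalinity to neutralize: (172 − 142) = 30 mg/L as CaCO₃ × 495,835 L = 14,880 g as CaCO₃.
Equivalents of H⁺ required: 14,880 ÷ 50 g/eq = 297.5 eq = 297.5 mol NaHSO₄.
Mass of NaHSO₄: 297.5 × 120.1 = 35,730 g.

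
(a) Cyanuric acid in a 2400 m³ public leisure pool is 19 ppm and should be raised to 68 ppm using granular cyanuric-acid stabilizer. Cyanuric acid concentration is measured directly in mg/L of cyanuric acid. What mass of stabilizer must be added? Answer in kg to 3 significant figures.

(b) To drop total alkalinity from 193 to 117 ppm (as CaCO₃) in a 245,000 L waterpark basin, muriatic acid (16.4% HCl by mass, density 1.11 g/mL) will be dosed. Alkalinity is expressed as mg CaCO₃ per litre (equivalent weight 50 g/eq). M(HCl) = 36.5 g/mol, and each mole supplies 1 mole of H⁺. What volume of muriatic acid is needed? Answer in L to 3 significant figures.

(a) 118 kg; (b) 74.7 L

(a) Volume: 2400 m³ = 2,400,000 L.
(a) CYA to add: (68 − 19) = 49 mg/L × 2,400,000 L = 117,600 g cyanuric acid.

(b) Alkalinity to neutralize: (193 − 117) = 76 mg/L as CaCO₃ × 245,000 L = 18,620 g as CaCO₃.
(b) Equivalents of H⁺ required: 18,620 ÷ 50 g/eq = 372.4 eq = 372.4 mol HCl.
(b) Mass of HCl: 372.4 × 36.5 = 13,590 g.
(b) Mass of 16.4% solution: 13,590 / 0.164 = 82,880 g.
(b) Volume: 82,880 g ÷ 1.11 g/mL = 74,670 mL.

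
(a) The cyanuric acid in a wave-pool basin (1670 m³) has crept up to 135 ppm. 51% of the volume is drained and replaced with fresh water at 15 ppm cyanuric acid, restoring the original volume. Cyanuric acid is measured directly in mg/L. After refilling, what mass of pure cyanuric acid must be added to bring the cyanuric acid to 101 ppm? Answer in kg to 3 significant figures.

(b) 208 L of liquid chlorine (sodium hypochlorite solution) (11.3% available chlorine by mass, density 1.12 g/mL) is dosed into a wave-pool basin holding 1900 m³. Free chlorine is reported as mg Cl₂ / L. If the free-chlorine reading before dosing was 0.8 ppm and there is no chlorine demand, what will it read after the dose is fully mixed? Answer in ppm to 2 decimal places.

(a) 45.4 kg; (b) 14.65 ppm

(a) Volume: 1670 m³ = 1,670,000 L.
(a) After draining 51% and refilling: 135 × 0.49 + 15 × 0.51 = 73.8 ppm.
(a) Deficit to target: 101 − 73.8 = 27.2 mg/L.
(a) Mass: 27.2 mg/L × 1,670,000 L = 45,420 g cyanuric acid.

(b) Volume: 1900 m³ = 1,900,000 L.
(b) Mass of solution: 208 L × 1000 mL/L × 1.12 g/mL = 233,000 g.
(b) Available chlorine delivered: 233,000 g × 0.113 = 26,320 g as Cl₂.
(b) Concentration rise: 26,320 g / 1,900,000 L = 13.85 mg/L = 13.85 ppm.
(b) Final FC: 0.8 + 13.85 = 14.65 ppm.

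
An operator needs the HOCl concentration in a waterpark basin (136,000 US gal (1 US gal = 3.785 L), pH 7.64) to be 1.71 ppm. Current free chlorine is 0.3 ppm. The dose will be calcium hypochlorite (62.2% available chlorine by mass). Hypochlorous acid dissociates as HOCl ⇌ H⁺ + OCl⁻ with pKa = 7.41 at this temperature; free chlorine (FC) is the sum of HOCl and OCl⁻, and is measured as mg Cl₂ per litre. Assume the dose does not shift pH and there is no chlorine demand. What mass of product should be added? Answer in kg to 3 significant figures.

Volume: 136,000 US gal × 3.785 L/gal = 514,760 L.
[OCl⁻]/[HOCl] = 10^(pH − pKa) = 10^(7.64 − 7.41) = 1.698; fraction as HOCl = 1/(1 + 1.698) = 0.3706.
Free chlorine required for 1.71 ppm HOCl: 1.71 / 0.3706 = 4.614 ppm.
FC to add: 4.614 − 0.3 = 4.314 mg/L as Cl₂.
Cl₂ equivalent: 4.314 mg/L × 514,760 L = 2221 g.
Product at 62.2% available Cl: 2221 / 0.622 = 3570 g.

3.57 kg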